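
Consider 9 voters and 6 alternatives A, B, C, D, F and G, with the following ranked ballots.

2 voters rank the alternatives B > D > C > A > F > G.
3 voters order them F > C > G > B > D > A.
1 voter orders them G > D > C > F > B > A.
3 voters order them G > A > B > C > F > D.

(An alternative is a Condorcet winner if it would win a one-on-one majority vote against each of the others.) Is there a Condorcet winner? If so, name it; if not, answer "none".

none

Pairwise majorities:
A vs B: B, 6–3.
A vs C: C, 6–3.
A vs D: D, 6–3.
A vs F: A, 5–4.
A–G: G 7–2.
B vs C: B, 5–4.
B vs D: B, 8–1.
B–F: B 5–4.
B vs G: G wins 7–2.
C–D: C 6–3.
C vs F: C, 6–3.
C vs G: C wins 5–4.
D vs F: F, 6–3.
D–G: G 7–2.
F vs G: F, 5–4.
Every alternative loses at least once (A loses to B; B loses to G; C loses to B; D loses to B; F loses to A; G loses to C). The majority relation contains the cycle A > F > D > A, so there is no Condorcet winner.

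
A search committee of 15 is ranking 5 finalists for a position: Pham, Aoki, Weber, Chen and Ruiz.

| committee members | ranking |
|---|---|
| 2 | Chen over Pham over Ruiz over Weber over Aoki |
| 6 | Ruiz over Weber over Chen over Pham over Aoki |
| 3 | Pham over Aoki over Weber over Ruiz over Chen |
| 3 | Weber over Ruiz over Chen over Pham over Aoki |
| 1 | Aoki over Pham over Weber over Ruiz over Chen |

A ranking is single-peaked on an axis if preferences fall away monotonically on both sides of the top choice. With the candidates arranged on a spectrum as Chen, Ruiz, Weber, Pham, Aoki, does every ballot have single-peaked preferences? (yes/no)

Axis positions: Chen=1, Ruiz=2, Weber=3, Pham=4, Aoki=5.
Cluster 1: ranking walks positions 1-4-2-3-5; Pham is ranked above Ruiz even though Ruiz lies between Pham and the peak Chen on the axis — preferences dip and rise again. Not single-peaked.
Cluster 2 (peak Ruiz at position 2): ranking walks positions 2-3-1-4-5, expanding outward from the peak — single-peaked.
Cluster 3 (peak Pham at position 4): ranking walks positions 4-5-3-2-1, expanding outward from the peak — single-peaked.
Cluster 4 (peak Weber at position 3): ranking walks positions 3-2-1-4-5, expanding outward from the peak — single-peaked.
Cluster 5 (peak Aoki at position 5): ranking walks positions 5-4-3-2-1, expanding outward from the peak — single-peaked.
Cluster 1 violates single-peakedness, so the profile is not single-peaked on this axis.

no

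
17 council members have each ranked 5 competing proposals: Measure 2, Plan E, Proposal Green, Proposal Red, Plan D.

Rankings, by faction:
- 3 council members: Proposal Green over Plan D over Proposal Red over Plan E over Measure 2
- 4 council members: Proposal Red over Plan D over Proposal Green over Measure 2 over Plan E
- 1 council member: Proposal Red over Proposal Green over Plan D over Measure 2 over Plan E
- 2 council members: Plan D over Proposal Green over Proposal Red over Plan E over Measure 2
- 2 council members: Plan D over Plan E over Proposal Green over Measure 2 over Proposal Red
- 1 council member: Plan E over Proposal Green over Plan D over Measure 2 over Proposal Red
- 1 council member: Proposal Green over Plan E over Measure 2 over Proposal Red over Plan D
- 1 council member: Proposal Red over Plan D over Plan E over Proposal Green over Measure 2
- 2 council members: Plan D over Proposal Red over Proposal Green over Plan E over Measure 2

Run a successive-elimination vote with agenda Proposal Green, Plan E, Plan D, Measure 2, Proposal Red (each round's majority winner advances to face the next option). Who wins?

Round 1: Proposal Green vs Plan E — 13–4, Proposal Green advances.
Round 2: Proposal Green vs Plan D — 6–11, Plan D advances.
Round 3: Plan D vs Measure 2 — 16–1, Plan D advances.
Round 4: Plan D vs Proposal Red — 10–7, Plan D advances.
Plan D survives the agenda.

Plan D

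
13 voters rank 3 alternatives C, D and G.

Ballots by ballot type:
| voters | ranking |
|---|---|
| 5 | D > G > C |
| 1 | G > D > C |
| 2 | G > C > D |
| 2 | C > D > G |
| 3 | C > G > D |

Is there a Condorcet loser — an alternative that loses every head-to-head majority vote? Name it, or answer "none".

none

Head-to-head results (13 voters):
C vs D: C preferred on 2+2+3 = 7 ballots; C wins 7–6.
C vs G: G, 8–5.
D vs G: D, 7–6.
Each alternative has at least one pairwise win (C beats D; D beats G; G beats C) — no Condorcet loser.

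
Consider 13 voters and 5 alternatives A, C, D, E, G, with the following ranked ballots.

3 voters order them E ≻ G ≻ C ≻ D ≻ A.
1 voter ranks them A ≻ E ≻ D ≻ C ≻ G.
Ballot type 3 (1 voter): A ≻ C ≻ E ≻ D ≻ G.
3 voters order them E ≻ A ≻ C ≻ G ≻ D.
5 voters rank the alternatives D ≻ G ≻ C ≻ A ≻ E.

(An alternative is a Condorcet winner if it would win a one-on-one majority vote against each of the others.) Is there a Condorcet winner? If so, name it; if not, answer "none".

Head-to-head results (13 voters):
A vs C: 1+1+3 = 5 for A, 8 for C — C by 8–5.
A vs D: 5 to 8, D.
A vs E: 1+1+5 = 7 for A, 6 for E — A by 7–6.
A vs G: A preferred on 1+1+3 = 5 ballots; G wins 8–5.
C vs D: 7 to 6, C.
C vs E: C is ranked higher on 1+5 = 6 ballots, E on 7. E wins 7–6.
C vs G: C is ranked higher on 1+1+3 = 5 ballots, G on 8. G wins 8–5.
D vs E: D is ranked higher on 5 ballots, E on 8. E wins 8–5.
D vs G: D preferred on 1+1+5 = 7 ballots; D wins 7–6.
E vs G: 8 to 5, E.
Every alternative loses at least once (A loses to C; C loses to E; D loses to C; E loses to A; G loses to D). The majority relation contains the cycle A > E > C > A, so there is no Condorcet winner.

none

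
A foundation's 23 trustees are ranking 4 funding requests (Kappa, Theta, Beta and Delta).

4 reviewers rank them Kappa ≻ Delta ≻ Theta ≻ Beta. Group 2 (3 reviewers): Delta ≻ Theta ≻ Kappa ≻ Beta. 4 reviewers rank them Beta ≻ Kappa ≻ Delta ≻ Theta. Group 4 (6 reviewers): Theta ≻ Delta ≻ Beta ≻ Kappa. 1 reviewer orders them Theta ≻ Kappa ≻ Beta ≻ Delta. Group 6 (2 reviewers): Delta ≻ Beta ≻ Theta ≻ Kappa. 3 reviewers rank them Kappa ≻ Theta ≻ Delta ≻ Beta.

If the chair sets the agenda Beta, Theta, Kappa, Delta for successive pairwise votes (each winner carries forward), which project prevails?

Round 1: Beta vs Theta — 6–17, Theta advances.
Round 2: Theta vs Kappa — 12–11, Theta advances.
Round 3: Theta vs Delta — 10–13, Delta advances.
Delta survives the agenda.

Delta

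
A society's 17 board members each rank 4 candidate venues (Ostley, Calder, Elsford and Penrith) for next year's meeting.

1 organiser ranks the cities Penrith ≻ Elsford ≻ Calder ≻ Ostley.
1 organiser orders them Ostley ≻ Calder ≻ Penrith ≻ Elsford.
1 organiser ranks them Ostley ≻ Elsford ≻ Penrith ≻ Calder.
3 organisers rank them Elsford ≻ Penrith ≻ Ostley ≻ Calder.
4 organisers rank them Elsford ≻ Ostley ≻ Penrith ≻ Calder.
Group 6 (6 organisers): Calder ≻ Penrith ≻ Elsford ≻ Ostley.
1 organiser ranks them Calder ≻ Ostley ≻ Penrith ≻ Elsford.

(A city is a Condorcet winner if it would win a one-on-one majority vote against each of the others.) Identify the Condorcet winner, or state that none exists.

Penrith

Pairwise majorities:
Ostley vs Calder: 9 to 8, Ostley.
Ostley vs Elsford: 1+1+1 = 3 for Ostley, 14 for Elsford — Elsford by 14–3.
Ostley vs Penrith: 7 to 10, Penrith.
Calder vs Elsford: Calder preferred on 1+6+1 = 8 ballots; Elsford wins 9–8.
Calder vs Penrith: 1+6+1 = 8 for Calder, 9 for Penrith — Penrith by 9–8.
Elsford vs Penrith: Elsford preferred on 1+3+4 = 8 ballots; Penrith wins 9–8.
Penrith defeats every rival head-to-head and is the Condorcet winner.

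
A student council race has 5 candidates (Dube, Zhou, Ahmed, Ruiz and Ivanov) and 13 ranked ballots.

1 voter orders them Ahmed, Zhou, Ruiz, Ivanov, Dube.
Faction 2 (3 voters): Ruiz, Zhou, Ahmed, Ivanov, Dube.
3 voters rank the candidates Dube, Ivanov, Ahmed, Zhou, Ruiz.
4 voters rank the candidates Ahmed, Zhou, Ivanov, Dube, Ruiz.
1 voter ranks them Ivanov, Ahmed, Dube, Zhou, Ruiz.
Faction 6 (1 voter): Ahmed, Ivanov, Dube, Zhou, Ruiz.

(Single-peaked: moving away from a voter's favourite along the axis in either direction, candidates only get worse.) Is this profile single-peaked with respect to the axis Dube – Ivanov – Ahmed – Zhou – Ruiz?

yes

Axis positions: Dube=1, Ivanov=2, Ahmed=3, Zhou=4, Ruiz=5.
Faction 1 (peak Ahmed at position 3): ranking walks positions 3-4-5-2-1, expanding outward from the peak — single-peaked.
Faction 2 (peak Ruiz at position 5): ranking walks positions 5-4-3-2-1, expanding outward from the peak — single-peaked.
Faction 3 (peak Dube at position 1): ranking walks positions 1-2-3-4-5, expanding outward from the peak — single-peaked.
Faction 4 (peak Ahmed at position 3): ranking walks positions 3-4-2-1-5, expanding outward from the peak — single-peaked.
Faction 5 (peak Ivanov at position 2): ranking walks positions 2-3-1-4-5, expanding outward from the peak — single-peaked.
Faction 6 (peak Ahmed at position 3): ranking walks positions 3-2-1-4-5, expanding outward from the peak — single-peaked.
Every ranking is single-peaked on this axis.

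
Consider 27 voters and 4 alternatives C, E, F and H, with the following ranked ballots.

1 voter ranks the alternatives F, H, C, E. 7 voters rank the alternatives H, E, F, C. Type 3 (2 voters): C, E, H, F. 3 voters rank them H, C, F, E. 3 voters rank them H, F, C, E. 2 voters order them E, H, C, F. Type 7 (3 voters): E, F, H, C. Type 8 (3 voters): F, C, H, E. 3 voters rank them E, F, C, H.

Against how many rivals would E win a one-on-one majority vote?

2

E against each rival (27 voters):
E vs C: E wins 15–12.
E–F: E 17–10.
E–H: H 17–10.
E beats C, F; loses to H — 2 pairwise wins.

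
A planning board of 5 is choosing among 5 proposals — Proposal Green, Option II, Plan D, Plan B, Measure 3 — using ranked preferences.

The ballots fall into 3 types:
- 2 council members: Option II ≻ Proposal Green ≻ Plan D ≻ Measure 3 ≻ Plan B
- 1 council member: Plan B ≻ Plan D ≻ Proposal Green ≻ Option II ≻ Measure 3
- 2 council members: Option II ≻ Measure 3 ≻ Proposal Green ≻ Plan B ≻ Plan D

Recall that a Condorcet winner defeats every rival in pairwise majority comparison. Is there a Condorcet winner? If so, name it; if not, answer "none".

Option II

Pairwise majorities:
Proposal Green vs Option II: 1 to 4, Option II.
Proposal Green vs Plan D: Proposal Green, 4–1.
Proposal Green vs Plan B: Proposal Green wins 4–1.
Proposal Green–Measure 3: Proposal Green 3–2.
Option II vs Plan D: Option II wins 4–1.
Option II vs Plan B: Option II wins 4–1.
Option II vs Measure 3: 2+1+2 = 5 for Option II, 0 for Measure 3 — Option II by 5–0.
Plan D vs Plan B: 2 to 3, Plan B.
Plan D vs Measure 3: 2+1 = 3 for Plan D, 2 for Measure 3 — Plan D by 3–2.
Plan B vs Measure 3: Plan B preferred on 1 ballot; Measure 3 wins 4–1.
Option II defeats every rival head-to-head and is the Condorcet winner.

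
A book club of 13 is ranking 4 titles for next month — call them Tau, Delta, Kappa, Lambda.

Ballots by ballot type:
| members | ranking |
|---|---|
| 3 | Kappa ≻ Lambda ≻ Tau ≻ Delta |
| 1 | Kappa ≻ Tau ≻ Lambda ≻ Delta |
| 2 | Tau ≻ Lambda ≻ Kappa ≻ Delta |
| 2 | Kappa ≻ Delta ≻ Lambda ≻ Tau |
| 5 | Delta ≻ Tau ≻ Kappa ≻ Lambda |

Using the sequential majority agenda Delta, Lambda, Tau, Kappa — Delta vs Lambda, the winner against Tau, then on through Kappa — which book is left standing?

Kappa

Round 1: Delta vs Lambda — 7–6, Delta advances.
Round 2: Delta vs Tau — 7–6, Delta advances.
Round 3: Delta vs Kappa — 5–8, Kappa advances.
The agenda winner is Kappa.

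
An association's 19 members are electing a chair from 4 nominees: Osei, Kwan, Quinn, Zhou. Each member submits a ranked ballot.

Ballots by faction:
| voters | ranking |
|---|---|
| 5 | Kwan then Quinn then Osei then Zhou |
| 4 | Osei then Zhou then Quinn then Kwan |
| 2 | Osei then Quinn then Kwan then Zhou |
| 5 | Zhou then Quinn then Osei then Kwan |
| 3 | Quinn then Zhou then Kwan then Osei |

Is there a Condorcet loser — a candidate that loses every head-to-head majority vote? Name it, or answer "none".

Kwan

Pairwise majorities:
Osei vs Kwan: Osei, 11–8.
Osei vs Quinn: Quinn wins 13–6.
Osei vs Zhou: Osei preferred on 5+4+2 = 11 ballots; Osei wins 11–8.
Kwan–Quinn: Quinn 14–5.
Kwan vs Zhou: 7 to 12, Zhou.
Quinn vs Zhou: Quinn preferred on 5+2+3 = 10 ballots; Quinn wins 10–9.
Kwan is beaten in every head-to-head and is the Condorcet loser.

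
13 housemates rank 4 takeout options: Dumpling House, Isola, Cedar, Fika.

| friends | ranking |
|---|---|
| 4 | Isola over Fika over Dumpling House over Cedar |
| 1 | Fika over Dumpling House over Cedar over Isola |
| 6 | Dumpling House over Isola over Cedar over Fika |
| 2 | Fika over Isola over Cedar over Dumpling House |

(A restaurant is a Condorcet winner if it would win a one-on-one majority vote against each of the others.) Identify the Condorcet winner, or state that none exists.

Check each pair by majority over 13 ballots:
Dumpling House vs Isola: 7 to 6, Dumpling House.
Dumpling House vs Cedar: Dumpling House preferred on 4+1+6 = 11 ballots; Dumpling House wins 11–2.
Dumpling House vs Fika: Dumpling House is ranked higher on 6 ballots, Fika on 7. Fika wins 7–6.
Isola vs Cedar: 4+6+2 = 12 for Isola, 1 for Cedar — Isola by 12–1.
Isola vs Fika: Isola preferred on 4+6 = 10 ballots; Isola wins 10–3.
Cedar vs Fika: 6 for Cedar, 7 for Fika — Fika by 7–6.
Every restaurant loses at least once (Dumpling House loses to Fika; Isola loses to Dumpling House; Cedar loses to Dumpling House; Fika loses to Isola). The majority relation contains the cycle Dumpling House > Isola > Fika > Dumpling House, so there is no Condorcet winner.

none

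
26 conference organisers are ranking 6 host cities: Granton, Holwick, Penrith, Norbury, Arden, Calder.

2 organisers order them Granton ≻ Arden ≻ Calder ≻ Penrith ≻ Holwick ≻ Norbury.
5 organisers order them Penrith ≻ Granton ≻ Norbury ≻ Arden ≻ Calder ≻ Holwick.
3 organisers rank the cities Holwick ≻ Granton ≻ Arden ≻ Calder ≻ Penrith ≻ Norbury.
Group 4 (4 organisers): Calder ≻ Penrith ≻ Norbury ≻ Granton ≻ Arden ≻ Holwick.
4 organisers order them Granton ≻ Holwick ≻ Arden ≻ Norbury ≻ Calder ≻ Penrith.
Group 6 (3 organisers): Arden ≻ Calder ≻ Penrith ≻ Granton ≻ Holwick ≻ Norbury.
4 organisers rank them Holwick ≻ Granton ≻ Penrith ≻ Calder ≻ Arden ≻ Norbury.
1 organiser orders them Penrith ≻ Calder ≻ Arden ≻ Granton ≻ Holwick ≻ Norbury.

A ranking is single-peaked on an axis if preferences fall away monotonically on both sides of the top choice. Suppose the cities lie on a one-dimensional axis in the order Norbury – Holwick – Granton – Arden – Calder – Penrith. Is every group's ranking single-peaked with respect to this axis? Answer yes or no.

no

Axis positions: Norbury=1, Holwick=2, Granton=3, Arden=4, Calder=5, Penrith=6.
Group 1 (peak Granton at position 3): ranking walks positions 3-4-5-6-2-1, expanding outward from the peak — single-peaked.
Group 2: ranking walks positions 6-3-1-4-5-2; Granton is ranked above Calder even though Calder lies between Granton and the peak Penrith on the axis — preferences dip and rise again. Not single-peaked.
Group 3 (peak Holwick at position 2): ranking walks positions 2-3-4-5-6-1, expanding outward from the peak — single-peaked.
Group 4: ranking walks positions 5-6-1-3-4-2; Norbury is ranked above Arden even though Arden lies between Norbury and the peak Calder on the axis — preferences dip and rise again. Not single-peaked.
Group 5 (peak Granton at position 3): ranking walks positions 3-2-4-1-5-6, expanding outward from the peak — single-peaked.
Group 6 (peak Arden at position 4): ranking walks positions 4-5-6-3-2-1, expanding outward from the peak — single-peaked.
Group 7: ranking walks positions 2-3-6-5-4-1; Penrith is ranked above Arden even though Arden lies between Penrith and the peak Holwick on the axis — preferences dip and rise again. Not single-peaked.
Group 8 (peak Penrith at position 6): ranking walks positions 6-5-4-3-2-1, expanding outward from the peak — single-peaked.
Group 2 violates single-peakedness, so the profile is not single-peaked on this axis.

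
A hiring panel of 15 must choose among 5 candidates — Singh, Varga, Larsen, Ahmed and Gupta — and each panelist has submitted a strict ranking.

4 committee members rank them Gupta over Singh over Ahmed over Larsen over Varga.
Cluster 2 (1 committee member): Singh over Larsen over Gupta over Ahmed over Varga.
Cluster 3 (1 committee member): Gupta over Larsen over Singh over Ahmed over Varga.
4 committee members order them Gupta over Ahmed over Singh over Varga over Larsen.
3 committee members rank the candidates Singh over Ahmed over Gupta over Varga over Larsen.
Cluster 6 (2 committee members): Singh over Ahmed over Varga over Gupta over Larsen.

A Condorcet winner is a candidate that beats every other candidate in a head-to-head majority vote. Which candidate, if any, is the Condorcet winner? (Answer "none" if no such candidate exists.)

Check each pair by majority over 15 ballots:
Singh–Varga: Singh 15–0.
Singh vs Larsen: 4+1+4+3+2 = 14 for Singh, 1 for Larsen — Singh by 14–1.
Singh vs Ahmed: Singh, 11–4.
Singh vs Gupta: Gupta wins 9–6.
Varga vs Larsen: Varga is ranked higher on 4+3+2 = 9 ballots, Larsen on 6. Varga wins 9–6.
Varga vs Ahmed: 0 for Varga, 15 for Ahmed — Ahmed by 15–0.
Varga vs Gupta: 2 for Varga, 13 for Gupta — Gupta by 13–2.
Larsen–Ahmed: Ahmed 13–2.
Larsen vs Gupta: Gupta, 14–1.
Ahmed vs Gupta: Gupta wins 10–5.
Gupta defeats every rival head-to-head and is the Condorcet winner.

Gupta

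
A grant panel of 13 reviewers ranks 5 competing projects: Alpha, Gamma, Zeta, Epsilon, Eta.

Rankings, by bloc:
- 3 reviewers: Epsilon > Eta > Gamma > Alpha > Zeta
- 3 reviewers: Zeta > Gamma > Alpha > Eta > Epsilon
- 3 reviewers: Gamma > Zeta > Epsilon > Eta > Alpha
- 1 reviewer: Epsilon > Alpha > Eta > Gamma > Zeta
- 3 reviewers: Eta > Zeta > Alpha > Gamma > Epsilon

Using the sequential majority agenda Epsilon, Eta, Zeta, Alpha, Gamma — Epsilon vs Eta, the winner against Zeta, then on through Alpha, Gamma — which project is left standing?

Gamma

Round 1: Epsilon vs Eta — 7–6, Epsilon advances.
Round 2: Epsilon vs Zeta — 4–9, Zeta advances.
Round 3: Zeta vs Alpha — 9–4, Zeta advances.
Round 4: Zeta vs Gamma — 6–7, Gamma advances.
Gamma survives the agenda.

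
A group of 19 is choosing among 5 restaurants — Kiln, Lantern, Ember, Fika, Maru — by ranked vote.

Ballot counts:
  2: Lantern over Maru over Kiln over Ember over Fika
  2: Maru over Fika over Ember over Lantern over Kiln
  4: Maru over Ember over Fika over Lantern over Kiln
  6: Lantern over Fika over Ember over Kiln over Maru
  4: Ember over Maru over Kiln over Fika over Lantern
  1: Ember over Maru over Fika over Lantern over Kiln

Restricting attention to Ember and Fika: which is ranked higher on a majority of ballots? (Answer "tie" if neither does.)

Ember

Ballots ranking Ember above Fika: 2 + 4 + 4 + 1 = 11.
Ballots ranking Fika above Ember: 19 − 11 = 8.
Ember wins the head-to-head 11–8.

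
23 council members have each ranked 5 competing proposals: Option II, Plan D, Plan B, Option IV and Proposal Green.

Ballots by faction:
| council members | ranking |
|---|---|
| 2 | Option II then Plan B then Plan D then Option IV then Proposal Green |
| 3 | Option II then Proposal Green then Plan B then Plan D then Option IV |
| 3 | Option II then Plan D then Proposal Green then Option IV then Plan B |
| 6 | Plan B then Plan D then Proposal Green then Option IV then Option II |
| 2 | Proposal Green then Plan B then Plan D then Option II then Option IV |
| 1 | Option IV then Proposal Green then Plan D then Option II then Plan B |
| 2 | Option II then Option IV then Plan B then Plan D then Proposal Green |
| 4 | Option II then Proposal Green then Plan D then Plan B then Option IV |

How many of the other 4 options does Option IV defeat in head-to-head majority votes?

0

Option IV against each rival (23 council members):
Option IV–Option II: Option II 16–7.
Option IV vs Plan D: Plan D wins 20–3.
Option IV vs Plan B: Plan B, 17–6.
Option IV vs Proposal Green: Proposal Green, 18–5.
Option IV beats no one; loses to Option II, Plan D, Plan B, Proposal Green — 0 pairwise wins.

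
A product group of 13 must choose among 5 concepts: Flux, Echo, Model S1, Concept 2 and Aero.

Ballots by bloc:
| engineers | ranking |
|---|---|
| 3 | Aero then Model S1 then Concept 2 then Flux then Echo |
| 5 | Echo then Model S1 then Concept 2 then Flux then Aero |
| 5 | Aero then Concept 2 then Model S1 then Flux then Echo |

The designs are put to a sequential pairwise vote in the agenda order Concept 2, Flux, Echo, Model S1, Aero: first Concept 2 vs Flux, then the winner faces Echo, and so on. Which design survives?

Aero

Round 1: Concept 2 vs Flux — 13–0, Concept 2 advances.
Round 2: Concept 2 vs Echo — 8–5, Concept 2 advances.
Round 3: Concept 2 vs Model S1 — 5–8, Model S1 advances.
Round 4: Model S1 vs Aero — 5–8, Aero advances.
The agenda winner is Aero.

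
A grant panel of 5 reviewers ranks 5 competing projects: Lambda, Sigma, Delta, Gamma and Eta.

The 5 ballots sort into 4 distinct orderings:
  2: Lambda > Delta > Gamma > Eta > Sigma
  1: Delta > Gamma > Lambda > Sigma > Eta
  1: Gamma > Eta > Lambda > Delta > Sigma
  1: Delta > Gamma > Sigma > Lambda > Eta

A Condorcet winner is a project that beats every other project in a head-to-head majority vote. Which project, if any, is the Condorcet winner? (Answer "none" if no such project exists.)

none

Pairwise majorities:
Lambda vs Sigma: Lambda wins 4–1.
Lambda vs Delta: Lambda wins 3–2.
Lambda vs Gamma: Lambda preferred on 2 ballots; Gamma wins 3–2.
Lambda vs Eta: Lambda preferred on 2+1+1 = 4 ballots; Lambda wins 4–1.
Sigma–Delta: Delta 5–0.
Sigma vs Gamma: Sigma preferred on 0 ballots; Gamma wins 5–0.
Sigma vs Eta: Eta wins 3–2.
Delta vs Gamma: Delta preferred on 2+1+1 = 4 ballots; Delta wins 4–1.
Delta vs Eta: Delta, 4–1.
Gamma vs Eta: Gamma wins 5–0.
Every project loses at least once (Lambda loses to Gamma; Sigma loses to Lambda; Delta loses to Lambda; Gamma loses to Delta; Eta loses to Lambda). The majority relation contains the cycle Lambda → Delta → Gamma → Lambda, so there is no Condorcet winner.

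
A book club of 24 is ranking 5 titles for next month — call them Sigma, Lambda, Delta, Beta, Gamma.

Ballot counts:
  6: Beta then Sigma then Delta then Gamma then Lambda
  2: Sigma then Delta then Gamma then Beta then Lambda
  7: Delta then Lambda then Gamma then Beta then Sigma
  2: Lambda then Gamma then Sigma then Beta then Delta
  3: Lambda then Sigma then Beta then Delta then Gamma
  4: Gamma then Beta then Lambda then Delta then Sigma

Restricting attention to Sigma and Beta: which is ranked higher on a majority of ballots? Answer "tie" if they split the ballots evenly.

Beta

Ballots ranking Sigma above Beta: 2 + 2 + 3 = 7.
Ballots ranking Beta above Sigma: 24 − 7 = 17.
Beta wins the head-to-head 17–7.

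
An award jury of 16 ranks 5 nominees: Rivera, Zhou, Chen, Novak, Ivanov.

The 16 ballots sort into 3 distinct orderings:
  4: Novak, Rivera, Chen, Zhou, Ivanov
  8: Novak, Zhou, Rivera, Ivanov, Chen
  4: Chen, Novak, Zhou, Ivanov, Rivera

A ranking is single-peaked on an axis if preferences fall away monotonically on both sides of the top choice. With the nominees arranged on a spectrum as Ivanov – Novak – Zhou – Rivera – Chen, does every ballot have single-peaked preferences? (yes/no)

no

Axis positions: Ivanov=1, Novak=2, Zhou=3, Rivera=4, Chen=5.
Cluster 1: ranking walks positions 2-4-5-3-1; Rivera is ranked above Zhou even though Zhou lies between Rivera and the peak Novak on the axis — preferences dip and rise again. Not single-peaked.
Cluster 2 (peak Novak at position 2): ranking walks positions 2-3-4-1-5, expanding outward from the peak — single-peaked.
Cluster 3: ranking walks positions 5-2-3-1-4; Novak is ranked above Rivera even though Rivera lies between Novak and the peak Chen on the axis — preferences dip and rise again. Not single-peaked.
Cluster 1 violates single-peakedness, so the profile is not single-peaked on this axis.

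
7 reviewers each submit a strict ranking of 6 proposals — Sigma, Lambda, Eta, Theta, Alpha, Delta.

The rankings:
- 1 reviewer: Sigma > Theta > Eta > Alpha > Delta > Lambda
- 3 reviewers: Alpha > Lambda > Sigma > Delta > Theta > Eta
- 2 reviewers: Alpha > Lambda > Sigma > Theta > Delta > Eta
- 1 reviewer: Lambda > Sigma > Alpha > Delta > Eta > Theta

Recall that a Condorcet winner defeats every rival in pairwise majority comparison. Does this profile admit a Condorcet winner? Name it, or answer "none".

Alpha

Check each pair by majority over 7 ballots:
Sigma vs Lambda: Sigma preferred on 1 ballot; Lambda wins 6–1.
Sigma vs Eta: Sigma is ranked higher on 1+3+2+1 = 7 ballots, Eta on 0. Sigma wins 7–0.
Sigma vs Theta: Sigma is ranked higher on 1+3+2+1 = 7 ballots, Theta on 0. Sigma wins 7–0.
Sigma vs Alpha: 1+1 = 2 for Sigma, 5 for Alpha — Alpha by 5–2.
Sigma vs Delta: 7 to 0, Sigma.
Lambda vs Eta: 3+2+1 = 6 for Lambda, 1 for Eta — Lambda by 6–1.
Lambda vs Theta: Lambda preferred on 3+2+1 = 6 ballots; Lambda wins 6–1.
Lambda vs Alpha: 1 to 6, Alpha.
Lambda vs Delta: 3+2+1 = 6 for Lambda, 1 for Delta — Lambda by 6–1.
Eta vs Theta: Eta preferred on 1 ballot; Theta wins 6–1.
Eta vs Alpha: 1 to 6, Alpha.
Eta vs Delta: 1 for Eta, 6 for Delta — Delta by 6–1.
Theta vs Alpha: Theta preferred on 1 ballot; Alpha wins 6–1.
Theta vs Delta: Theta is ranked higher on 1+2 = 3 ballots, Delta on 4. Delta wins 4–3.
Alpha vs Delta: 1+3+2+1 = 7 for Alpha, 0 for Delta — Alpha by 7–0.
Alpha wins every pairwise contest, so Alpha is the Condorcet winner.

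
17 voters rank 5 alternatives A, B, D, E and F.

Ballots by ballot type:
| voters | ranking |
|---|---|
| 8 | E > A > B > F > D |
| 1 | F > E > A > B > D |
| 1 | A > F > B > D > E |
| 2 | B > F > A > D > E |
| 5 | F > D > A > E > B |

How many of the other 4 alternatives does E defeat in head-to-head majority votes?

3

E against each rival (17 voters):
E vs A: E wins 9–8.
E vs B: E preferred on 8+1+5 = 14 ballots; E wins 14–3.
E vs D: E is ranked higher on 8+1 = 9 ballots, D on 8. E wins 9–8.
E vs F: 8 to 9, F.
E beats A, B, D; loses to F — 3 pairwise wins.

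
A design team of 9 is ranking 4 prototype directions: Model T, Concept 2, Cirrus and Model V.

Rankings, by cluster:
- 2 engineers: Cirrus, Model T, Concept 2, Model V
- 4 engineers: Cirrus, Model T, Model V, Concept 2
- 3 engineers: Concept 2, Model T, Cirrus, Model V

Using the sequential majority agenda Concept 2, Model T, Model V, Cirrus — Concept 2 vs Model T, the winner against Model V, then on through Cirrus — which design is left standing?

Round 1: Concept 2 vs Model T — 3–6, Model T advances.
Round 2: Model T vs Model V — 9–0, Model T advances.
Round 3: Model T vs Cirrus — 3–6, Cirrus advances.
The agenda winner is Cirrus.

Cirrus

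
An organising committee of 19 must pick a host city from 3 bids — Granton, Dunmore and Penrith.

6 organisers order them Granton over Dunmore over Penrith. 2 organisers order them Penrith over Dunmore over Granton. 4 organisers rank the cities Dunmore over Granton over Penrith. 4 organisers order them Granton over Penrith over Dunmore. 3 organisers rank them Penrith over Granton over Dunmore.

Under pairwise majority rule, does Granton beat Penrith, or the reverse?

Granton

Ballots ranking Granton above Penrith: 6 + 4 + 4 = 14.
Ballots ranking Penrith above Granton: 19 − 14 = 5.
Granton wins the head-to-head 14–5.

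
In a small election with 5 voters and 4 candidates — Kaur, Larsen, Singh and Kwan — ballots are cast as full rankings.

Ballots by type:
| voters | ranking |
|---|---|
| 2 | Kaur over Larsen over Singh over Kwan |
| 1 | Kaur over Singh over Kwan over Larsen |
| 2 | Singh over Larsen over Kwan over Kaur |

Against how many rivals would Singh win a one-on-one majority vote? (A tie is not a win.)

Singh against each rival (5 voters):
Singh vs Kaur: Kaur, 3–2.
Singh vs Larsen: Singh, 3–2.
Singh vs Kwan: 5 to 0, Singh.
Singh beats Larsen, Kwan; loses to Kaur — 2 pairwise wins.

2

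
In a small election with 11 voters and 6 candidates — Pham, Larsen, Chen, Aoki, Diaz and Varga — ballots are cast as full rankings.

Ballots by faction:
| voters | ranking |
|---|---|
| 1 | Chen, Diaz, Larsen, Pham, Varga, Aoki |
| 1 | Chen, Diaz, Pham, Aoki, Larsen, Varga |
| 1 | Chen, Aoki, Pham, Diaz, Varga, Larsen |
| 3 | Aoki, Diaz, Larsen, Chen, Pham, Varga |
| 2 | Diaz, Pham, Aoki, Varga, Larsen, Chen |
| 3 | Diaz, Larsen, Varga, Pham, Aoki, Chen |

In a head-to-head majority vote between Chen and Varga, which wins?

Chen

Ballots ranking Chen above Varga: 1 + 1 + 1 + 3 = 6.
Ballots ranking Varga above Chen: 11 − 6 = 5.
Chen wins the head-to-head 6–5.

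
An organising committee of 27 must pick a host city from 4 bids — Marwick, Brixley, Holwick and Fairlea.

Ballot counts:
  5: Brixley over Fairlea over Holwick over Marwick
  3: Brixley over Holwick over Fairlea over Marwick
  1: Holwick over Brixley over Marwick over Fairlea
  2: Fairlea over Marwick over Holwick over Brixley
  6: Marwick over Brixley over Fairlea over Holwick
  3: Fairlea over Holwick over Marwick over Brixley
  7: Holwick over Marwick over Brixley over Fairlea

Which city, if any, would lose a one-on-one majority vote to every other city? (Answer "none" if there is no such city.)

none

Pairwise majorities:
Marwick vs Brixley: 18 to 9, Marwick.
Marwick vs Holwick: Holwick, 19–8.
Marwick vs Fairlea: Marwick, 14–13.
Brixley vs Holwick: Brixley preferred on 5+3+6 = 14 ballots; Brixley wins 14–13.
Brixley vs Fairlea: 22 to 5, Brixley.
Holwick vs Fairlea: Holwick preferred on 3+1+7 = 11 ballots; Fairlea wins 16–11.
No city is winless: Marwick beats Brixley; Brixley beats Holwick; Holwick beats Marwick; Fairlea beats Holwick. There is no Condorcet loser.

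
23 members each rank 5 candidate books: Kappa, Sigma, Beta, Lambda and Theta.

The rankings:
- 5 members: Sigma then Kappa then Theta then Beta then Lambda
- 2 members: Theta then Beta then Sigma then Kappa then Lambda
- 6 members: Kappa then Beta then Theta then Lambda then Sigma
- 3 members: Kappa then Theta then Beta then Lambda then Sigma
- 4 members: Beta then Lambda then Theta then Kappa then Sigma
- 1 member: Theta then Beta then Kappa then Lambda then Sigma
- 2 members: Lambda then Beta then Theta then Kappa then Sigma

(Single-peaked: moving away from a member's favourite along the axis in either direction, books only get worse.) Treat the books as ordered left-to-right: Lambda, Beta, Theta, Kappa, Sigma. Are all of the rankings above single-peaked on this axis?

no

Axis positions: Lambda=1, Beta=2, Theta=3, Kappa=4, Sigma=5.
Faction 1 (peak Sigma at position 5): ranking walks positions 5-4-3-2-1, expanding outward from the peak — single-peaked.
Faction 2: ranking walks positions 3-2-5-4-1; Sigma is ranked above Kappa even though Kappa lies between Sigma and the peak Theta on the axis — preferences dip and rise again. Not single-peaked.
Faction 3: ranking walks positions 4-2-3-1-5; Beta is ranked above Theta even though Theta lies between Beta and the peak Kappa on the axis — preferences dip and rise again. Not single-peaked.
Faction 4 (peak Kappa at position 4): ranking walks positions 4-3-2-1-5, expanding outward from the peak — single-peaked.
Faction 5 (peak Beta at position 2): ranking walks positions 2-1-3-4-5, expanding outward from the peak — single-peaked.
Faction 6 (peak Theta at position 3): ranking walks positions 3-2-4-1-5, expanding outward from the peak — single-peaked.
Faction 7 (peak Lambda at position 1): ranking walks positions 1-2-3-4-5, expanding outward from the peak — single-peaked.
Faction 2 violates single-peakedness, so the profile is not single-peaked on this axis.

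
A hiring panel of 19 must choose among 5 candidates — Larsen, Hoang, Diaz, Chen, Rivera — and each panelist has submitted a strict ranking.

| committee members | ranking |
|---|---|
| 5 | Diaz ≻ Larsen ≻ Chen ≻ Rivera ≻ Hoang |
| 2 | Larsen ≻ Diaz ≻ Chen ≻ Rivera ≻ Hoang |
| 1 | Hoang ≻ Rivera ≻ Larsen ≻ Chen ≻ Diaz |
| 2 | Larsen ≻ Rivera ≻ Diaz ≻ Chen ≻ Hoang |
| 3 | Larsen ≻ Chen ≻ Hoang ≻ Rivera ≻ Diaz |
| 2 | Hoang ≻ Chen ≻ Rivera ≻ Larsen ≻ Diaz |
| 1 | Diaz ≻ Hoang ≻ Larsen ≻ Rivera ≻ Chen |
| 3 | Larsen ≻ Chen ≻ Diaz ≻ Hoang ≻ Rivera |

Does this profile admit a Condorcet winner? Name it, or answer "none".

Check each pair by majority over 19 ballots:
Larsen–Hoang: Larsen 15–4.
Larsen vs Diaz: Larsen, 13–6.
Larsen vs Chen: Larsen wins 17–2.
Larsen vs Rivera: Larsen wins 16–3.
Hoang–Diaz: Diaz 13–6.
Hoang–Chen: Chen 15–4.
Hoang vs Rivera: Hoang wins 10–9.
Diaz–Chen: Diaz 10–9.
Diaz–Rivera: Diaz 11–8.
Chen vs Rivera: Chen wins 15–4.
Larsen wins every pairwise contest, so Larsen is the Condorcet winner.

Larsen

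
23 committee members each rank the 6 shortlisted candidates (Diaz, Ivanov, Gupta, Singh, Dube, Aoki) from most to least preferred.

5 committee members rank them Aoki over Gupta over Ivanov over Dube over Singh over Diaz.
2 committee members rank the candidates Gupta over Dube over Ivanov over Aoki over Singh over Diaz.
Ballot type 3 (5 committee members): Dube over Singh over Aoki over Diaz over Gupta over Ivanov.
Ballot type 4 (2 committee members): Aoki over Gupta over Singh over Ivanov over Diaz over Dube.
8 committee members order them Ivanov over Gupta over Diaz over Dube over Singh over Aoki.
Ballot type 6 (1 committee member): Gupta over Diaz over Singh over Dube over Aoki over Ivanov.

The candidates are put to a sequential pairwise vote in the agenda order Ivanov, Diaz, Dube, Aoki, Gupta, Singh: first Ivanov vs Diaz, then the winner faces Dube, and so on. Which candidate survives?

Round 1: Ivanov vs Diaz — 17–6, Ivanov advances.
Round 2: Ivanov vs Dube — 15–8, Ivanov advances.
Round 3: Ivanov vs Aoki — 10–13, Aoki advances.
Round 4: Aoki vs Gupta — 12–11, Aoki advances.
Round 5: Aoki vs Singh — 9–14, Singh advances.
Singh survives the agenda.

Singh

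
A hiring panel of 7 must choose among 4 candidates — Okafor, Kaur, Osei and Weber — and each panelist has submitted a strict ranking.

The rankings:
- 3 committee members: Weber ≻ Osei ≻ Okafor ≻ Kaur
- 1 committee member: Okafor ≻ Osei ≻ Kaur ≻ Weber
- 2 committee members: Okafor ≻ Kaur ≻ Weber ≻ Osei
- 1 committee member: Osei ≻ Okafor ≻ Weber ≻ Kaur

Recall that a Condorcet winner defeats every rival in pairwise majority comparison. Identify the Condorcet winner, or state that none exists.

Pairwise majorities:
Okafor vs Kaur: Okafor is ranked higher on 3+1+2+1 = 7 ballots, Kaur on 0. Okafor wins 7–0.
Okafor–Osei: Osei 4–3.
Okafor vs Weber: 1+2+1 = 4 for Okafor, 3 for Weber — Okafor by 4–3.
Kaur–Osei: Osei 5–2.
Kaur vs Weber: 1+2 = 3 for Kaur, 4 for Weber — Weber by 4–3.
Osei vs Weber: Weber wins 5–2.
Every candidate loses at least once (Okafor loses to Osei; Kaur loses to Okafor; Osei loses to Weber; Weber loses to Okafor). The majority relation contains the cycle Okafor beats Weber beats Osei beats Okafor, so there is no Condorcet winner.

none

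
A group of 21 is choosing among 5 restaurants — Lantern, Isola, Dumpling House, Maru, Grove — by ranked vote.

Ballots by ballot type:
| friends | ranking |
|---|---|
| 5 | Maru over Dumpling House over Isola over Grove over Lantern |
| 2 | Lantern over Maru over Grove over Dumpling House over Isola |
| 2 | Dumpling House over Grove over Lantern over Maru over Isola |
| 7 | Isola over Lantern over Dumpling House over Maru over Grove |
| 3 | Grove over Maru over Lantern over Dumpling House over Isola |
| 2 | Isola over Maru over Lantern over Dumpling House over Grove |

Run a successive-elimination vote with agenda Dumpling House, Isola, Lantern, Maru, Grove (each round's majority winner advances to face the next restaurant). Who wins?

Round 1: Dumpling House vs Isola — 12–9, Dumpling House advances.
Round 2: Dumpling House vs Lantern — 7–14, Lantern advances.
Round 3: Lantern vs Maru — 11–10, Lantern advances.
Round 4: Lantern vs Grove — 11–10, Lantern advances.
The agenda winner is Lantern.

Lantern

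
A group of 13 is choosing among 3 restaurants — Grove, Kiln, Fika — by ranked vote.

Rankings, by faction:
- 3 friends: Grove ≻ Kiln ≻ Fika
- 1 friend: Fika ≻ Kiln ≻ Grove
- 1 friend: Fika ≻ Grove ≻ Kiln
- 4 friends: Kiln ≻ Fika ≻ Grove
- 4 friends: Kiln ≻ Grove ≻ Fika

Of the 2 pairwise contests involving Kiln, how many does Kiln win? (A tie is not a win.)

2

Kiln against each rival (13 friends):
Kiln–Grove: Kiln 9–4.
Kiln vs Fika: 3+4+4 = 11 for Kiln, 2 for Fika — Kiln by 11–2.
Kiln beats Grove, Fika — 2 pairwise wins.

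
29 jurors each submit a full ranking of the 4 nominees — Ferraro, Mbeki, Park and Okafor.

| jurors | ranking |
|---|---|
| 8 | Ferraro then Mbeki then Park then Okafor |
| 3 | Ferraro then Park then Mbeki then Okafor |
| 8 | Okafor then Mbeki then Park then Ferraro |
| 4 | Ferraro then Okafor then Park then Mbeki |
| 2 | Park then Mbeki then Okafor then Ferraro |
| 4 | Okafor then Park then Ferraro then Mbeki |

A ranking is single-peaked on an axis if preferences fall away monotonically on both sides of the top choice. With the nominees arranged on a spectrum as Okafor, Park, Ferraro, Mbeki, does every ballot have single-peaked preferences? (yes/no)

no

Axis positions: Okafor=1, Park=2, Ferraro=3, Mbeki=4.
Type 1 (peak Ferraro at position 3): ranking walks positions 3-4-2-1, expanding outward from the peak — single-peaked.
Type 2 (peak Ferraro at position 3): ranking walks positions 3-2-4-1, expanding outward from the peak — single-peaked.
Type 3: ranking walks positions 1-4-2-3; Mbeki is ranked above Park even though Park lies between Mbeki and the peak Okafor on the axis — preferences dip and rise again. Not single-peaked.
Type 4: ranking walks positions 3-1-2-4; Okafor is ranked above Park even though Park lies between Okafor and the peak Ferraro on the axis — preferences dip and rise again. Not single-peaked.
Type 5: ranking walks positions 2-4-1-3; Mbeki is ranked above Ferraro even though Ferraro lies between Mbeki and the peak Park on the axis — preferences dip and rise again. Not single-peaked.
Type 6 (peak Okafor at position 1): ranking walks positions 1-2-3-4, expanding outward from the peak — single-peaked.
Type 3 violates single-peakedness, so the profile is not single-peaked on this axis.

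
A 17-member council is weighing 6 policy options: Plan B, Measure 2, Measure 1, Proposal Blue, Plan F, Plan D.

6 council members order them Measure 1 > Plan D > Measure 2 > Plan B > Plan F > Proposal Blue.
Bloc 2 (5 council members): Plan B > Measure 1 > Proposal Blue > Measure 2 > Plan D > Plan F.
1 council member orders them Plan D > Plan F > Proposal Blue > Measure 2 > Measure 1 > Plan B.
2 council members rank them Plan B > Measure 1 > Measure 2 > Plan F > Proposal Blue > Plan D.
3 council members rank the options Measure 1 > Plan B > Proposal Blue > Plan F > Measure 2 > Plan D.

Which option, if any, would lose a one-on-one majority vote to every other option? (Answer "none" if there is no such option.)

Pairwise majorities:
Plan B vs Measure 2: Plan B, 10–7.
Plan B vs Measure 1: Plan B is ranked higher on 5+2 = 7 ballots, Measure 1 on 10. Measure 1 wins 10–7.
Plan B vs Proposal Blue: Plan B, 16–1.
Plan B vs Plan F: Plan B, 16–1.
Plan B vs Plan D: Plan B wins 10–7.
Measure 2 vs Measure 1: Measure 1, 16–1.
Measure 2 vs Proposal Blue: Proposal Blue wins 9–8.
Measure 2 vs Plan F: 6+5+2 = 13 for Measure 2, 4 for Plan F — Measure 2 by 13–4.
Measure 2 vs Plan D: 5+2+3 = 10 for Measure 2, 7 for Plan D — Measure 2 by 10–7.
Measure 1 vs Proposal Blue: Measure 1 is ranked higher on 6+5+2+3 = 16 ballots, Proposal Blue on 1. Measure 1 wins 16–1.
Measure 1 vs Plan F: Measure 1 preferred on 6+5+2+3 = 16 ballots; Measure 1 wins 16–1.
Measure 1 vs Plan D: Measure 1, 16–1.
Proposal Blue–Plan F: Plan F 9–8.
Proposal Blue vs Plan D: 10 to 7, Proposal Blue.
Plan F vs Plan D: Plan F is ranked higher on 2+3 = 5 ballots, Plan D on 12. Plan D wins 12–5.
Each option has at least one pairwise win (Plan B beats Measure 2; Measure 2 beats Plan F; Measure 1 beats Plan B; Proposal Blue beats Measure 2; Plan F beats Proposal Blue; Plan D beats Plan F) — no Condorcet loser.

none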